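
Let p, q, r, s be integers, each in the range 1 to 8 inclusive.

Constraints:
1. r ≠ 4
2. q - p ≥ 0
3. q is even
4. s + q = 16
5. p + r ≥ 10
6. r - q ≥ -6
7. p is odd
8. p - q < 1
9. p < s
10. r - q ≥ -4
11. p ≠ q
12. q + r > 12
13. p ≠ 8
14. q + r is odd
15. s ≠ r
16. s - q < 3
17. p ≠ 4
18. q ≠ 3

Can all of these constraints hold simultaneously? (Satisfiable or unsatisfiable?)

Satisfiable

The assignment p = 7, q = 8, r = 5, s = 8 works:
  constraint 2 holds since q - p = 1.
  constraint 4 holds since s + q = 16.
The rest check out directly.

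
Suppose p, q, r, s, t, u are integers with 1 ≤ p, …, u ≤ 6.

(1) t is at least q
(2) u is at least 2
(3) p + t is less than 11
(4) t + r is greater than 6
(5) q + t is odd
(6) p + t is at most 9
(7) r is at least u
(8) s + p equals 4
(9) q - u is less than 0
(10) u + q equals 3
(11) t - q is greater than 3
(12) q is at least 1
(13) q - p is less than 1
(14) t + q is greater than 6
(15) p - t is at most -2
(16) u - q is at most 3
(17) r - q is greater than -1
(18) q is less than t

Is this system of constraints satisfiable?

Try p = 2, q = 1, r = 3, s = 2, t = 6, u = 2.
Check constraint 3: p + t = 8; constraint 4: t + r = 9; constraint 6: p + t = 8. The remaining constraints are straightforward to verify.

Satisfiable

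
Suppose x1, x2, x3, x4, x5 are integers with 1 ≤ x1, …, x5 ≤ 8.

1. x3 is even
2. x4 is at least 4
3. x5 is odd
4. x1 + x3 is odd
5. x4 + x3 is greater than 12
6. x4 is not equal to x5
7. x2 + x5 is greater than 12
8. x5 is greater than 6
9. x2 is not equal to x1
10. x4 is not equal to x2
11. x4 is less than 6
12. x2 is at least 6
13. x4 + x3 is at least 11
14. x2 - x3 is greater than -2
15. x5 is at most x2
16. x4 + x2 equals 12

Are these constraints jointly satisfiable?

Satisfiable

Take x1 = 5, x2 = 7, x3 = 8, x4 = 5, x5 = 7. Then constraint 5: x4 + x3 = 13; constraint 7: x2 + x5 = 14; constraint 13: x4 + x3 = 13, and every other listed constraint is also met.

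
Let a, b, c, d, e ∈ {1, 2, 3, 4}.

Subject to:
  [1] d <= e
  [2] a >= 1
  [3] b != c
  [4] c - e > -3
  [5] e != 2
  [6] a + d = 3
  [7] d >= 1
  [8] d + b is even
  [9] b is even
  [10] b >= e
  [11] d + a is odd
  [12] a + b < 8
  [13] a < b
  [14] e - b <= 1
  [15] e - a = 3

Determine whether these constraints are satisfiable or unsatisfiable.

Satisfiable

Setting (a, b, c, d, e) = (1, 4, 2, 2, 4) satisfies everything: constraint 4: c - e = -2; constraint 6: a + d = 3, and the others follow.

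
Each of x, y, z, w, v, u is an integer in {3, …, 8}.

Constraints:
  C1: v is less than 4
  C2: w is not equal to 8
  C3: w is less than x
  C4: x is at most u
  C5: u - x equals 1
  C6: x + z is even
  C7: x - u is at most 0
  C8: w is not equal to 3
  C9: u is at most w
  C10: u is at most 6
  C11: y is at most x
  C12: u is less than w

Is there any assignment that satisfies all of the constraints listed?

Unsatisfiable

Constraints 3, 4, and 12 give u < w, w < x, x ≤ u. Chaining: u < w < x ≤ u, which forces u < u — impossible.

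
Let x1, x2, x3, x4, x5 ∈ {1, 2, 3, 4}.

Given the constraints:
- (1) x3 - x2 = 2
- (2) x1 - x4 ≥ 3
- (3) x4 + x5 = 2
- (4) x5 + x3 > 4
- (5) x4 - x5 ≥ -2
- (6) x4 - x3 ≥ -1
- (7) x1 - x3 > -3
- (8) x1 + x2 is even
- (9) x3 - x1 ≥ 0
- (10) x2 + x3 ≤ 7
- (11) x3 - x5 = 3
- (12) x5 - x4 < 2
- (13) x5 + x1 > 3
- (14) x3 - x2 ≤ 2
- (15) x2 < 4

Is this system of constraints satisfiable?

Constraints 2, 6, and 9 give x4 − x3 ≥ -1, x3 − x1 ≥ 0, x1 − x4 ≥ 3.
Adding all 3 inequalities: the left sides telescope to 0, and the right sides sum to (-1) + 0 + 3 = 2. So 0 ≥ 2, which is false.

Unsatisfiable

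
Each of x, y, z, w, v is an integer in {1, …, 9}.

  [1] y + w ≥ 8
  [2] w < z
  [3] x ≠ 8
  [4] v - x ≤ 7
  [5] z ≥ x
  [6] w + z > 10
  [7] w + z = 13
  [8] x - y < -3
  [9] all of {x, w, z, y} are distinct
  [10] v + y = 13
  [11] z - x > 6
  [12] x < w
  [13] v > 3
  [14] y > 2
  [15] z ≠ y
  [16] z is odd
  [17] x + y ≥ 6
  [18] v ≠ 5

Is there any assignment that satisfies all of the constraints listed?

Satisfiable

Setting (x, y, z, w, v) = (2, 7, 9, 4, 6) satisfies everything: constraint 1: y + w = 11; constraint 4: v - x = 4; constraint 6: w + z = 13, and the others follow.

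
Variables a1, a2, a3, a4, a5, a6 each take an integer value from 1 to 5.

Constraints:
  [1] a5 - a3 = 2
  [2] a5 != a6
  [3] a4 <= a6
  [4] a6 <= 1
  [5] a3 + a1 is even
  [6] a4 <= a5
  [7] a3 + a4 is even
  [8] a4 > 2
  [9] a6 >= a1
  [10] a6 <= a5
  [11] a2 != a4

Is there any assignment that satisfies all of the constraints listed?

From constraint 8: a4 ≥ 3. From constraints 3 and 4: a4 ≤ a6 and a6 ≤ 1, so a4 ≤ 1. But 1 < 3, so no value of a4 works.

Unsatisfiable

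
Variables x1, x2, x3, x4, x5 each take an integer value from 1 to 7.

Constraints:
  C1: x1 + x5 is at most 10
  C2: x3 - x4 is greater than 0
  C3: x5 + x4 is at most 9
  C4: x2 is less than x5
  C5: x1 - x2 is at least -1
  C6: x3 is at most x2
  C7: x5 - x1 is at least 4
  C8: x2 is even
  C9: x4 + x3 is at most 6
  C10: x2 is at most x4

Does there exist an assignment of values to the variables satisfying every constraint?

Constraints 2, 6, and 10 give x3 ≤ x2, x2 ≤ x4, x4 < x3. Chaining: x3 ≤ x2 ≤ x4 < x3, which forces x3 < x3 — impossible.

Unsatisfiable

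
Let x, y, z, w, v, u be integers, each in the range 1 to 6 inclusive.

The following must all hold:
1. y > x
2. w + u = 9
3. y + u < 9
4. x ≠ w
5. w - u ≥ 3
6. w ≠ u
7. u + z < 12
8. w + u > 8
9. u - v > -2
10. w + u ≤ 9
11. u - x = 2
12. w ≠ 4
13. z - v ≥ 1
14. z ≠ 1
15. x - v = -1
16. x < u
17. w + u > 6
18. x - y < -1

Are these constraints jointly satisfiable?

Satisfiable

The assignment x = 1, y = 4, z = 6, w = 6, v = 2, u = 3 works:
  constraint 2 holds since w + u = 9.
  constraint 3 holds since y + u = 7.
The rest check out directly.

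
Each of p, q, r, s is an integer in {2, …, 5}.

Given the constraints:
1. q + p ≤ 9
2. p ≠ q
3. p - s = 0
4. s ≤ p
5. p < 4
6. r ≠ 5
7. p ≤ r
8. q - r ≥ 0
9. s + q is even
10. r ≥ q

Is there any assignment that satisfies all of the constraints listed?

Setting (p, q, r, s) = (2, 4, 4, 2) satisfies everything: constraint 1: q + p = 6; constraint 3: p - s = 0, and the others follow.

Satisfiable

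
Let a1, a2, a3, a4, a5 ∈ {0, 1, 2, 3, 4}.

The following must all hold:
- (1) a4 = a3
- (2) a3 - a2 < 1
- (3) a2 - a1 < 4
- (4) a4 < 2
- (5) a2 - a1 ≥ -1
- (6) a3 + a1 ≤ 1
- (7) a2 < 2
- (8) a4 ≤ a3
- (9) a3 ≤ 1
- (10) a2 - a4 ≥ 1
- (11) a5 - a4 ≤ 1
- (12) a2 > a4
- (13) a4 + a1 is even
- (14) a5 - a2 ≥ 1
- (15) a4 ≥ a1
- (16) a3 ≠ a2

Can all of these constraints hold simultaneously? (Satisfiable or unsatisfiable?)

Constraints 10, 11, and 14 give a2 − a4 ≥ 1, a4 − a5 ≥ -1, a5 − a2 ≥ 1.
Adding all 3 inequalities: the left sides telescope to 0, and the right sides sum to 1 + (-1) + 1 = 1. So 0 ≥ 1, which is false.

Unsatisfiable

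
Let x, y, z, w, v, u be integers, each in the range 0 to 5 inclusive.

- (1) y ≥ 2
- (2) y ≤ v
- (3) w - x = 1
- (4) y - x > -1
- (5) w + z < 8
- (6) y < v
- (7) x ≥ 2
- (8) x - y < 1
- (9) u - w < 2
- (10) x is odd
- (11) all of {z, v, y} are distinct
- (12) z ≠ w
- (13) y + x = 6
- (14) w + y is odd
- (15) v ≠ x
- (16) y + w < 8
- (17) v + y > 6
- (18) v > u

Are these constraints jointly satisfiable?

Satisfiable

One satisfying assignment is x = 3, y = 3, z = 2, w = 4, v = 5, u = 4.
For the less obvious constraints — constraint 3: w - x = 1; constraint 4: y - x = 0 — and the others hold by inspection.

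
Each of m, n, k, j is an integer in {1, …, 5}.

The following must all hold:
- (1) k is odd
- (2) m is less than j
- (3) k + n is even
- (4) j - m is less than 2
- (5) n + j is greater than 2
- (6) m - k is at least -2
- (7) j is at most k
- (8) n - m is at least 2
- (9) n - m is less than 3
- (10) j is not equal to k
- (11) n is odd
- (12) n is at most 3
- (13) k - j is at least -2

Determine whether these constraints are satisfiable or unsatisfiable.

Setting (m, n, k, j) = (1, 3, 3, 2) satisfies everything: constraint 4: j - m = 1; constraint 5: n + j = 5; constraint 6: m - k = -2, and the others follow.

Satisfiable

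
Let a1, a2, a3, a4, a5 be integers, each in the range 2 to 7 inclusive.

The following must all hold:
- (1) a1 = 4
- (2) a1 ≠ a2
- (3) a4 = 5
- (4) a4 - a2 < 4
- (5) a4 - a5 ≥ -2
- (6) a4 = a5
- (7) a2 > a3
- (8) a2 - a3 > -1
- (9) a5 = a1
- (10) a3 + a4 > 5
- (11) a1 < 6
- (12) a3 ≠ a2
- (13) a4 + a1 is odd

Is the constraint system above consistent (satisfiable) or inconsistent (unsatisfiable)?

Unsatisfiable

Constraint 3 fixes a4 = 5 and constraint 1 fixes a1 = 4. Constraints 6 and 9 give a4 = a5 = a1, so a4 = a1. But 5 ≠ 4 — contradiction.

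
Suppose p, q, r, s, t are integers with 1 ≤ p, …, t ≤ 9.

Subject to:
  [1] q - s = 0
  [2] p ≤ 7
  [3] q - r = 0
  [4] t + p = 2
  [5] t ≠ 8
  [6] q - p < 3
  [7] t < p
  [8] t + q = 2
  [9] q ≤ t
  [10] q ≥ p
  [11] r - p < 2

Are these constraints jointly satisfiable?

Unsatisfiable

Constraints 7, 9, and 10 give t < p, p ≤ q, q ≤ t. Chaining: t < p ≤ q ≤ t, which forces t < t — impossible.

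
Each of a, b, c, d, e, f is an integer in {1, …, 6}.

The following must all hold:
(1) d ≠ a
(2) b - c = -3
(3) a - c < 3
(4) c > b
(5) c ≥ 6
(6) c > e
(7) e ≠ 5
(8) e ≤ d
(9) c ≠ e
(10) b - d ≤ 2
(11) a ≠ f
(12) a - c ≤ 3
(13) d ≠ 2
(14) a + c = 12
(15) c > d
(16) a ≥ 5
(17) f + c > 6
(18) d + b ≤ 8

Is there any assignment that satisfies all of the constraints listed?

Satisfiable

One satisfying assignment is a = 6, b = 3, c = 6, d = 4, e = 1, f = 1.
For the less obvious constraints — constraint 2: b - c = -3; constraint 3: a - c = 0 — and the others hold by inspection.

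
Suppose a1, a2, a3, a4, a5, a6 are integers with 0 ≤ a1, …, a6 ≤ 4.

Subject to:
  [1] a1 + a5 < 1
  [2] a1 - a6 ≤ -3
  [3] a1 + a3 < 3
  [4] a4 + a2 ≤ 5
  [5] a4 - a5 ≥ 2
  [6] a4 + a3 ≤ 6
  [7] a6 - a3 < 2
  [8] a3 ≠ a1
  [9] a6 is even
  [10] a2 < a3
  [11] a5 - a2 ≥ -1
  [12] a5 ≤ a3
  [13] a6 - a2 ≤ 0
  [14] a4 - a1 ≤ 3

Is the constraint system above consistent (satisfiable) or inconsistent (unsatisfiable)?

Constraints 2, 5, 11, 13, and 14 give a5 − a2 ≥ -1, a2 − a6 ≥ 0, a6 − a1 ≥ 3, a1 − a4 ≥ -3, a4 − a5 ≥ 2.
Adding all 5 inequalities: the left sides telescope to 0, and the right sides sum to (-1) + 0 + 3 + (-3) + 2 = 1. So 0 ≥ 1, which is false.

Unsatisfiable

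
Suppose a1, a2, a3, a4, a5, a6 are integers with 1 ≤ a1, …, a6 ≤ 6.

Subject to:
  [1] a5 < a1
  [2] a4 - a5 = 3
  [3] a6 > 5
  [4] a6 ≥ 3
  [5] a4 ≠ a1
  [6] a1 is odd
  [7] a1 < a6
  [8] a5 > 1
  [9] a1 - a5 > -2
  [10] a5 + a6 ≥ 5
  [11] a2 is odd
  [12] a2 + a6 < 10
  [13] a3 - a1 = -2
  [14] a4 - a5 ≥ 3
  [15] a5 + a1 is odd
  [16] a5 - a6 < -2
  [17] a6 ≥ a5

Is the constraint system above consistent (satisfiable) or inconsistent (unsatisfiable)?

Satisfiable

The assignment a1 = 3, a2 = 3, a3 = 1, a4 = 5, a5 = 2, a6 = 6 works:
  constraint 2 holds since a4 - a5 = 3.
  constraint 9 holds since a1 - a5 = 1.
The rest check out directly.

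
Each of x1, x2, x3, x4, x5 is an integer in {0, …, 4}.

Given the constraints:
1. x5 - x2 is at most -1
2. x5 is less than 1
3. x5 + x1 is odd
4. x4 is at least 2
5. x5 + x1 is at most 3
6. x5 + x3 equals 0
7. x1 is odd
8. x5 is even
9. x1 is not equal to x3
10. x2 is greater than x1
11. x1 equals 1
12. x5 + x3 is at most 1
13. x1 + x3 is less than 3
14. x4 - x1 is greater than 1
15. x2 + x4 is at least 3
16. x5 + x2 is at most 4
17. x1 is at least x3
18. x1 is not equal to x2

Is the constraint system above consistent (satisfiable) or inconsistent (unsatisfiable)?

Try x1 = 1, x2 = 2, x3 = 0, x4 = 3, x5 = 0.
Check constraint 1: x5 - x2 = -2; constraint 5: x5 + x1 = 1; constraint 6: x5 + x3 = 0. The remaining constraints are straightforward to verify.

Satisfiable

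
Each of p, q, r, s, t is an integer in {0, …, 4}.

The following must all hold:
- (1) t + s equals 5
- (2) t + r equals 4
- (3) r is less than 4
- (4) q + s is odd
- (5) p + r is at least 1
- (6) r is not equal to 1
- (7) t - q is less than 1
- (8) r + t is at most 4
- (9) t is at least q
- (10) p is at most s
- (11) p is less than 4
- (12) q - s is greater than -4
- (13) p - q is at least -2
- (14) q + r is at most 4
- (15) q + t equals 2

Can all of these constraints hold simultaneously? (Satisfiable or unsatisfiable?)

Take p = 0, q = 1, r = 3, s = 4, t = 1. Then constraint 1: t + s = 5; constraint 2: t + r = 4; constraint 5: p + r = 3, and every other listed constraint is also met.

Satisfiable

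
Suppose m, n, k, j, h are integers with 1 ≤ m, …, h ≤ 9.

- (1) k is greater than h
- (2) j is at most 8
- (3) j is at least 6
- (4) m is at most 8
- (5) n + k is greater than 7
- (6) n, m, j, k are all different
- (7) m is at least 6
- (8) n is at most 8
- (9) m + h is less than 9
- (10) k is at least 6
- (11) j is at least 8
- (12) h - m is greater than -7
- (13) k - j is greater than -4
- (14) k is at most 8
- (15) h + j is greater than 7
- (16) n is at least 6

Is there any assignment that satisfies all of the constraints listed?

Constraints 2, 3, 4, 7, 8, 10, 14, and 16 confine each of n, m, j, k to the 3 values {6, …, 8}.
Constraint 6 requires all 4 of them to be distinct, but only 3 values are available — impossible by the pigeonhole principle.

Unsatisfiable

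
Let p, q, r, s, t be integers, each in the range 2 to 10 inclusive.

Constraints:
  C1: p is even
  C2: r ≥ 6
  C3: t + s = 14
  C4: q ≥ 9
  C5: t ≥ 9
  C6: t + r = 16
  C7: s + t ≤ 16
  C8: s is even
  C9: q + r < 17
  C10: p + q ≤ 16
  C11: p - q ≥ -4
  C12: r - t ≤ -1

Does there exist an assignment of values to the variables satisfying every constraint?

Setting (p, q, r, s, t) = (6, 9, 6, 4, 10) satisfies everything: constraint 3: t + s = 14; constraint 6: t + r = 16, and the others follow.

Satisfiable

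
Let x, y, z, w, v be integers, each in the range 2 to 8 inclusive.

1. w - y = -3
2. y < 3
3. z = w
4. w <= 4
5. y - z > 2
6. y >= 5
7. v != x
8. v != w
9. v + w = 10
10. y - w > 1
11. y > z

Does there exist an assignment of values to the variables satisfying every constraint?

Unsatisfiable

From constraint 6: y ≥ 5. From constraint 2: y ≤ 2. But 2 < 5, so no value of y works.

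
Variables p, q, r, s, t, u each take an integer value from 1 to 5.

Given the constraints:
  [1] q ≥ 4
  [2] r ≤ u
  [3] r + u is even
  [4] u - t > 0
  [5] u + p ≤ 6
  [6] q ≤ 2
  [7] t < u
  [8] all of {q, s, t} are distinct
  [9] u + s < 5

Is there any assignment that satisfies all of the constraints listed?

Unsatisfiable

From constraint 1: q ≥ 4. From constraint 6: q ≤ 2. But 2 < 4, so no value of q works.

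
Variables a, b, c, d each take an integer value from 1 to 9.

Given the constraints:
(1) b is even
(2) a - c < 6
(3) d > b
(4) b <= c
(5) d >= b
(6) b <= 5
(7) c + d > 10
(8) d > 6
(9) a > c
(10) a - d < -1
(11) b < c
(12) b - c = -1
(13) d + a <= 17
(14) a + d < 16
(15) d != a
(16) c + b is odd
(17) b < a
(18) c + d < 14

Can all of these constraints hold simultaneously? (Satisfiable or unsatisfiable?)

Satisfiable

The assignment a = 6, b = 2, c = 3, d = 8 works:
  constraint 2 holds since a - c = 3.
  constraint 7 holds since c + d = 11.
The rest check out directly.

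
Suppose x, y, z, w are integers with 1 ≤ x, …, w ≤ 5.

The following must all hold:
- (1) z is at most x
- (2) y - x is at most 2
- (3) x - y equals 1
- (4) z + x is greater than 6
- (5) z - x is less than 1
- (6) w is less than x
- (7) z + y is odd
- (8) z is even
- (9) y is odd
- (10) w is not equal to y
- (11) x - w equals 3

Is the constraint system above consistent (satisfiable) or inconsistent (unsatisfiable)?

Try x = 4, y = 3, z = 4, w = 1.
Check constraint 2: y - x = -1; constraint 3: x - y = 1; constraint 4: z + x = 8. The remaining constraints are straightforward to verify.

Satisfiable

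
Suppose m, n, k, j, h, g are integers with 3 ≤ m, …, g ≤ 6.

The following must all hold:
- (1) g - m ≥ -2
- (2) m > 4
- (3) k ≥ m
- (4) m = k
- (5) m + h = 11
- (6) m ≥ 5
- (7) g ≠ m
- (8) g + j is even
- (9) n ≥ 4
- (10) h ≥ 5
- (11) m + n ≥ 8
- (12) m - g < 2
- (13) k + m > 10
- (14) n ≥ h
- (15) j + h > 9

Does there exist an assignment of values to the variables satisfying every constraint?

One satisfying assignment is m = 6, n = 5, k = 6, j = 5, h = 5, g = 5.
For the less obvious constraints — constraint 1: g - m = -1; constraint 5: m + h = 11; constraint 11: m + n = 11 — and the others hold by inspection.

Satisfiable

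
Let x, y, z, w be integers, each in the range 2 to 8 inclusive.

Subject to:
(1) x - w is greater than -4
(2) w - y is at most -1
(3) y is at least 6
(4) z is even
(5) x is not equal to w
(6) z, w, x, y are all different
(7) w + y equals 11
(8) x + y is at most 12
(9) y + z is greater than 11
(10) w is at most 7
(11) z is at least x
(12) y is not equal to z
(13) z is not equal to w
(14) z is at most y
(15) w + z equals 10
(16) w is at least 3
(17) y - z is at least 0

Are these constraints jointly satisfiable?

Try x = 3, y = 7, z = 6, w = 4.
Check constraint 1: x - w = -1; constraint 2: w - y = -3. The remaining constraints are straightforward to verify.

Satisfiable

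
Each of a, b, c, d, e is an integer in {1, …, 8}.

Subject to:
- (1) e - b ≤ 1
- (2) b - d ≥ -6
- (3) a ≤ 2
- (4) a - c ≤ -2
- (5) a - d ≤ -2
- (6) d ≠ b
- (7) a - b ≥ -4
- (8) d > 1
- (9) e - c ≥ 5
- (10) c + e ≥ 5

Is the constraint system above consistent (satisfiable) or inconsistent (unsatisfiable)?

Constraints 1, 4, 7, and 9 give e − c ≥ 5, c − a ≥ 2, a − b ≥ -4, b − e ≥ -1.
Adding all 4 inequalities: the left sides telescope to 0, and the right sides sum to 5 + 2 + (-4) + (-1) = 2. So 0 ≥ 2, which is false.

Unsatisfiable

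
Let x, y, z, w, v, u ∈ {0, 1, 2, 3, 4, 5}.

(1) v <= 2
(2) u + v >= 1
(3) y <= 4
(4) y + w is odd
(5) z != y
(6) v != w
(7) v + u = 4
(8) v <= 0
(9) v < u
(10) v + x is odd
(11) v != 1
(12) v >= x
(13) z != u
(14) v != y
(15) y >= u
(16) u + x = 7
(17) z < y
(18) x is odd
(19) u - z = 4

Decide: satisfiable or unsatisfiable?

From constraints 3 and 15: u ≤ y ≤ 4. From constraints 1 and 12: x ≤ v ≤ 2. Hence u + x ≤ 6. But constraint 16 requires u + x = 7, and 7 > 6. Contradiction.

Unsatisfiable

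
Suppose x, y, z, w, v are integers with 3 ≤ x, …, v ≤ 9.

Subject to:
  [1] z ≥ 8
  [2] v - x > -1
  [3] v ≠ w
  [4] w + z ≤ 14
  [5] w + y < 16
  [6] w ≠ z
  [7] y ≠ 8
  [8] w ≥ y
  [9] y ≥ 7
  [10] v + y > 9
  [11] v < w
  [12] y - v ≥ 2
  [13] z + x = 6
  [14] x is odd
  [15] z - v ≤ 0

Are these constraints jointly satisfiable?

From constraints 8 and 9: w ≥ y ≥ 7. From constraint 1: z ≥ 8. Hence w + z ≥ 15. But constraint 4 requires w + z ≤ 14, and 14 < 15. Contradiction.

Unsatisfiable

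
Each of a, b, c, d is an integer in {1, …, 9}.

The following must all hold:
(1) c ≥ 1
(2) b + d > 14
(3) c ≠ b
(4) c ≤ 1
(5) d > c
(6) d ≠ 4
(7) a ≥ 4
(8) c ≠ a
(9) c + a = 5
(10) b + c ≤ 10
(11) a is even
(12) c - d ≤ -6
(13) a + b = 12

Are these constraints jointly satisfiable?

Satisfiable

Try a = 4, b = 8, c = 1, d = 8.
Check constraint 2: b + d = 16; constraint 9: c + a = 5. The remaining constraints are straightforward to verify.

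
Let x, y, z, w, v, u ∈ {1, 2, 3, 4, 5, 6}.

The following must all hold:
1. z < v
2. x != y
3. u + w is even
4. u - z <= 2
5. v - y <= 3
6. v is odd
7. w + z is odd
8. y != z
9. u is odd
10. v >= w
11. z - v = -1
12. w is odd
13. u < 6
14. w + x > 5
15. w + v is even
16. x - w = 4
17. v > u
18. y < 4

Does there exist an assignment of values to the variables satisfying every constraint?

Satisfiable

Try x = 5, y = 3, z = 2, w = 1, v = 3, u = 1.
Check constraint 4: u - z = -1; constraint 5: v - y = 0; constraint 11: z - v = -1. The remaining constraints are straightforward to verify.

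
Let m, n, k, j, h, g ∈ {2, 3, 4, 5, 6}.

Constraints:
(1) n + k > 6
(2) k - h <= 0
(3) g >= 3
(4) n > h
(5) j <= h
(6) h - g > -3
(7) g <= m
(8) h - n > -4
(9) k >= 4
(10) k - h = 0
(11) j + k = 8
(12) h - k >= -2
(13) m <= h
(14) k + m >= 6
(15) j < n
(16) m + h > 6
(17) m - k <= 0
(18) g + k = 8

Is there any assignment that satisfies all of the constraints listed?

Satisfiable

Take m = 4, n = 5, k = 4, j = 4, h = 4, g = 4. Then constraint 1: n + k = 9; constraint 2: k - h = 0, and every other listed constraint is also met.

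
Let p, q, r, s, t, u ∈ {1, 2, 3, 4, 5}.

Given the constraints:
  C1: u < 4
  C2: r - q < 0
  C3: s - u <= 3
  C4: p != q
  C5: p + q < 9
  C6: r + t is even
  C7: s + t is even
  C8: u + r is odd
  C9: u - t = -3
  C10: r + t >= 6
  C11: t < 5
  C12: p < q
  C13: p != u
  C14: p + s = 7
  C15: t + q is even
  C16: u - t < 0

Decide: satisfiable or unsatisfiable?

The assignment p = 3, q = 4, r = 2, s = 4, t = 4, u = 1 works:
  constraint 2 holds since r - q = -2.
  constraint 3 holds since s - u = 3.
The rest check out directly.

Satisfiable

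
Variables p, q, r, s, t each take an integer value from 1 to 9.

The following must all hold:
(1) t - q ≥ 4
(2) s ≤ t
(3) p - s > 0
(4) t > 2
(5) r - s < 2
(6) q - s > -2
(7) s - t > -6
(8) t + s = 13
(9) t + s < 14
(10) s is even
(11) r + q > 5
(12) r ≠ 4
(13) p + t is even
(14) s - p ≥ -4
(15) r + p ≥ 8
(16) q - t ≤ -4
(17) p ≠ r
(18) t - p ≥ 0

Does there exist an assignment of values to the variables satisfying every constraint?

Satisfiable

Take p = 7, q = 5, r = 3, s = 4, t = 9. Then constraint 1: t - q = 4; constraint 3: p - s = 3, and every other listed constraint is also met.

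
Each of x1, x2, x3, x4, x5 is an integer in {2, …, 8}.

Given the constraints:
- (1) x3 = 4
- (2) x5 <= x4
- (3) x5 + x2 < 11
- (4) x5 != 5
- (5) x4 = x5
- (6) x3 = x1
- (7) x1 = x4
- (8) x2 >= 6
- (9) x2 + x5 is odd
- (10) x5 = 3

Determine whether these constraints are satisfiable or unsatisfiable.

Constraint 1 fixes x3 = 4 and constraint 10 fixes x5 = 3. Constraints 5, 6, and 7 give x3 = x1 = x4 = x5, so x3 = x5. But 4 ≠ 3 — contradiction.

Unsatisfiable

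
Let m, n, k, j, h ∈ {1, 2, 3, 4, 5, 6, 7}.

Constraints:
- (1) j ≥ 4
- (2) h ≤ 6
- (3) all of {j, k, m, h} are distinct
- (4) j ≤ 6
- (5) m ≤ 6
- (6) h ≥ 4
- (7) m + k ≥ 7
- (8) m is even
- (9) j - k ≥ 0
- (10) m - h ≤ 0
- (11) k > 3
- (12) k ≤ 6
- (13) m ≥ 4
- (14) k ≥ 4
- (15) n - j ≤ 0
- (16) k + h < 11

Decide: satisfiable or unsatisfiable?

Unsatisfiable

Constraints 1, 2, 4, 5, 6, 12, 13, and 14 confine each of j, k, m, h to the 3 values {4, …, 6}.
Constraint 3 requires all 4 of them to be distinct, but only 3 values are available — impossible by the pigeonhole principle.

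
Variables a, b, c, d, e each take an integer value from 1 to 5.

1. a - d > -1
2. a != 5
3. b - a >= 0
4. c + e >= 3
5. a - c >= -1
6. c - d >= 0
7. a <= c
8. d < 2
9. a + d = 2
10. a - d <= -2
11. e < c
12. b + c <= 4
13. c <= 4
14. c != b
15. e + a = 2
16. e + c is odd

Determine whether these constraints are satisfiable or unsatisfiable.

Unsatisfiable

Constraints 5, 6, and 10 give a − c ≥ -1, c − d ≥ 0, d − a ≥ 2.
Adding all 3 inequalities: the left sides telescope to 0, and the right sides sum to (-1) + 0 + 2 = 1. So 0 ≥ 1, which is false.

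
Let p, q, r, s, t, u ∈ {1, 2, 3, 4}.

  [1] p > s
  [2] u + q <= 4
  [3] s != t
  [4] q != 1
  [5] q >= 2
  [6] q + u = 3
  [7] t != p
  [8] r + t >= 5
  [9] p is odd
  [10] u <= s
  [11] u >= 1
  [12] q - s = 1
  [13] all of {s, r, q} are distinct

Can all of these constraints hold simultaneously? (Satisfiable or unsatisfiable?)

The assignment p = 3, q = 2, r = 3, s = 1, t = 2, u = 1 works:
  constraint 2 holds since u + q = 3.
  constraint 6 holds since q + u = 3.
The rest check out directly.

Satisfiable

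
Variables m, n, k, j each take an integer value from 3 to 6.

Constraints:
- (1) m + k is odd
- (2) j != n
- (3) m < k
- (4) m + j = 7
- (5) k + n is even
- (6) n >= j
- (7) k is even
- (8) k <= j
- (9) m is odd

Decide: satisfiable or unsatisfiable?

Satisfiable

The assignment m = 3, n = 6, k = 4, j = 4 works:
  constraint 1 holds since m + k = 7 is odd.
  constraint 4 holds since m + j = 7.
The rest check out directly.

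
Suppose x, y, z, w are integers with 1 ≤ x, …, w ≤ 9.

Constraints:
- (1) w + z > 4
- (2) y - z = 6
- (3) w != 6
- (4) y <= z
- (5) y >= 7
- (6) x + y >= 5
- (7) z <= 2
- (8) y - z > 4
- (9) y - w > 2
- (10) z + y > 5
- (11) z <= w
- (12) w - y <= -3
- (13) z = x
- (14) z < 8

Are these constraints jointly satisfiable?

Unsatisfiable

From constraints 4 and 5: z ≥ y and y ≥ 7, so z ≥ 7. From constraint 7: z ≤ 2. But 2 < 7, so no value of z works.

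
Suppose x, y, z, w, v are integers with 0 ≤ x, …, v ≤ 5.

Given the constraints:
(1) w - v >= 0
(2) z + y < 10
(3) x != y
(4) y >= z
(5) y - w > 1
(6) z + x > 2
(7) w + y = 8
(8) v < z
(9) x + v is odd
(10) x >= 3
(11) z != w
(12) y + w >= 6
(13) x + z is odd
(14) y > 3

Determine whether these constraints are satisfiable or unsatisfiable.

Satisfiable

The assignment x = 3, y = 5, z = 2, w = 3, v = 0 works:
  constraint 1 holds since w - v = 3.
  constraint 2 holds since z + y = 7.
  constraint 5 holds since y - w = 2.
The rest check out directly.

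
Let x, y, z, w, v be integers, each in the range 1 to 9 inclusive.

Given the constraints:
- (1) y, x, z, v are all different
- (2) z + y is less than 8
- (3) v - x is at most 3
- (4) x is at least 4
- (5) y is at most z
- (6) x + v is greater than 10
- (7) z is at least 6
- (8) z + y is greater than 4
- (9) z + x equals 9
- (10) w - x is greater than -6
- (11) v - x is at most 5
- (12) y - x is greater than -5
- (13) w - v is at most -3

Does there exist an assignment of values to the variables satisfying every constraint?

Unsatisfiable

From constraint 7: z ≥ 6. From constraint 4: x ≥ 4. Hence z + x ≥ 10. But constraint 9 requires z + x = 9, and 9 < 10. Contradiction.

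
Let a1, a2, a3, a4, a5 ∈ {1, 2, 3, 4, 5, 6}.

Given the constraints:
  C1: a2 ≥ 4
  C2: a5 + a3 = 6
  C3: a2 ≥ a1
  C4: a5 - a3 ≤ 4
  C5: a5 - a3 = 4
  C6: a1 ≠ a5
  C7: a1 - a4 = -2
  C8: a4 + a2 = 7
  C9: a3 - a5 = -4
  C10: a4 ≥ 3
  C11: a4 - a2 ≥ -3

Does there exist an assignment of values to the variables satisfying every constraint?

Satisfiable

Try a1 = 1, a2 = 4, a3 = 1, a4 = 3, a5 = 5.
Check constraint 2: a5 + a3 = 6; constraint 4: a5 - a3 = 4. The remaining constraints are straightforward to verify.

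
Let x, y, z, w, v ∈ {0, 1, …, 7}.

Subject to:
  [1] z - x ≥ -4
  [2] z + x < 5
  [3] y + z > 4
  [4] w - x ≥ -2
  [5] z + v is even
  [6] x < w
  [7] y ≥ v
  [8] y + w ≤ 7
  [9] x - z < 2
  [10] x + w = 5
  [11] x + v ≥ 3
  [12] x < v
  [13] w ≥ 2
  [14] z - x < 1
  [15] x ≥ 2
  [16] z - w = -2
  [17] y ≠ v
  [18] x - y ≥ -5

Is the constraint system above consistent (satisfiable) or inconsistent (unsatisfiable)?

Satisfiable

Setting (x, y, z, w, v) = (2, 4, 1, 3, 3) satisfies everything: constraint 1: z - x = -1; constraint 2: z + x = 3, and the others follow.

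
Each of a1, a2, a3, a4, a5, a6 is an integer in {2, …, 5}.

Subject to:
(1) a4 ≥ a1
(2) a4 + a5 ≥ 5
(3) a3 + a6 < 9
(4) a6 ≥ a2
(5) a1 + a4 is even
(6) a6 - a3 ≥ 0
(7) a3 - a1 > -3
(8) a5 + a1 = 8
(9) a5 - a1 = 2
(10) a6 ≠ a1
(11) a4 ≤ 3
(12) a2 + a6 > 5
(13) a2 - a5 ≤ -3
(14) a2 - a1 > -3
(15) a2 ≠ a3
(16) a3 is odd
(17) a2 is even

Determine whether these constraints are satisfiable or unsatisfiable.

Satisfiable

One satisfying assignment is a1 = 3, a2 = 2, a3 = 3, a4 = 3, a5 = 5, a6 = 4.
For the less obvious constraints — constraint 2: a4 + a5 = 8; constraint 3: a3 + a6 = 7; constraint 6: a6 - a3 = 1 — and the others hold by inspection.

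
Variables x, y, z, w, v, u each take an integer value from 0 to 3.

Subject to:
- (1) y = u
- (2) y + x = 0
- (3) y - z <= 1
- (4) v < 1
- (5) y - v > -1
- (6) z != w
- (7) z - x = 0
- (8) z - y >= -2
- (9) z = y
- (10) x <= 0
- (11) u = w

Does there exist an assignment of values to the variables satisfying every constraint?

Unsatisfiable

From constraints 1, 9, and 11, z = y = u = w, so z = w. But constraint 6 says z ≠ w. Contradiction.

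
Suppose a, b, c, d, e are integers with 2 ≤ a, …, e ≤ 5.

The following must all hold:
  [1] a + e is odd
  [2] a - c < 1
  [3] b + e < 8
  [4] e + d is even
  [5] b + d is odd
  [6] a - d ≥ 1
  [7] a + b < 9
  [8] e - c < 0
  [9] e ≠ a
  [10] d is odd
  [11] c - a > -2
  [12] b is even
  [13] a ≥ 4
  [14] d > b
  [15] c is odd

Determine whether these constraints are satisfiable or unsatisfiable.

Satisfiable

Setting (a, b, c, d, e) = (4, 2, 5, 3, 3) satisfies everything: constraint 2: a - c = -1; constraint 3: b + e = 5; constraint 6: a - d = 1, and the others follow.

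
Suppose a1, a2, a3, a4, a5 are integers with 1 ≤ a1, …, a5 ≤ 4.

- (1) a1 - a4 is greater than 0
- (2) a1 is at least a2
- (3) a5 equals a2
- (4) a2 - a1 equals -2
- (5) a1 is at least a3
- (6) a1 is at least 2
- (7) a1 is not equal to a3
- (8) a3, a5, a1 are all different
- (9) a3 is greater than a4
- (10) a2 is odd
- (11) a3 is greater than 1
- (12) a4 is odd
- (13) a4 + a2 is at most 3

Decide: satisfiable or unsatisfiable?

One satisfying assignment is a1 = 3, a2 = 1, a3 = 2, a4 = 1, a5 = 1.
For the less obvious constraints — constraint 1: a1 - a4 = 2; constraint 4: a2 - a1 = -2 — and the others hold by inspection.

Satisfiable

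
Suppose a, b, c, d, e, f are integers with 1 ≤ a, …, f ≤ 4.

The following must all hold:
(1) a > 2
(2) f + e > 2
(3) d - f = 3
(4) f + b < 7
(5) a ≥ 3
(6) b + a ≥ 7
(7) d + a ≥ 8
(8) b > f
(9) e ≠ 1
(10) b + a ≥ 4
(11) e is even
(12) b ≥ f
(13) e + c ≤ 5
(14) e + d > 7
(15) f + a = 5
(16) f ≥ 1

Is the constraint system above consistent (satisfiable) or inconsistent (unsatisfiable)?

Satisfiable

Take a = 4, b = 3, c = 1, d = 4, e = 4, f = 1. Then constraint 2: f + e = 5; constraint 3: d - f = 3; constraint 4: f + b = 4, and every other listed constraint is also met.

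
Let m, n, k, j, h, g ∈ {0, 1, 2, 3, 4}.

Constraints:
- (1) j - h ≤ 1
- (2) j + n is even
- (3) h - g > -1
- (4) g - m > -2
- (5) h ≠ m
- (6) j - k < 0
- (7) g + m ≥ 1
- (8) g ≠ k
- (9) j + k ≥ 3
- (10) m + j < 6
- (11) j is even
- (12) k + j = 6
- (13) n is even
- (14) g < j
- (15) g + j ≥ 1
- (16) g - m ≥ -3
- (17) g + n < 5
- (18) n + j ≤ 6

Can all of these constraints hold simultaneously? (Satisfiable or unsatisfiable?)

One satisfying assignment is m = 1, n = 4, k = 4, j = 2, h = 2, g = 0.
For the less obvious constraints — constraint 1: j - h = 0; constraint 3: h - g = 2; constraint 4: g - m = -1 — and the others hold by inspection.

Satisfiable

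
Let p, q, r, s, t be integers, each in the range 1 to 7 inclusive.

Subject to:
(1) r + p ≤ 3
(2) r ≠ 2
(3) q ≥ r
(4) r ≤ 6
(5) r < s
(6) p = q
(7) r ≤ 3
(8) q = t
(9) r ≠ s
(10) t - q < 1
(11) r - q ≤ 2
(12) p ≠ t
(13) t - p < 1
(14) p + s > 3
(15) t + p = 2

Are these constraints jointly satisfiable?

Unsatisfiable

From constraints 6 and 8, p = q = t, so p = t. But constraint 12 says p ≠ t. Contradiction.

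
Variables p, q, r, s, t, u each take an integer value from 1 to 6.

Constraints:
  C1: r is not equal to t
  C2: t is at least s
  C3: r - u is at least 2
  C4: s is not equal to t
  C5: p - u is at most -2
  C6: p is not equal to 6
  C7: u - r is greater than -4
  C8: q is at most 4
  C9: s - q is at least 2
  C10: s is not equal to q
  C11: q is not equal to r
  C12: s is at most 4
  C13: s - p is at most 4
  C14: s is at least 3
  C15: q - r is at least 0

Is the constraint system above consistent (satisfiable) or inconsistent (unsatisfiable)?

Unsatisfiable

Constraints 3, 5, 9, 13, and 15 give p − s ≥ -4, s − q ≥ 2, q − r ≥ 0, r − u ≥ 2, u − p ≥ 2.
Adding all 5 inequalities: the left sides telescope to 0, and the right sides sum to (-4) + 2 + 0 + 2 + 2 = 2. So 0 ≥ 2, which is false.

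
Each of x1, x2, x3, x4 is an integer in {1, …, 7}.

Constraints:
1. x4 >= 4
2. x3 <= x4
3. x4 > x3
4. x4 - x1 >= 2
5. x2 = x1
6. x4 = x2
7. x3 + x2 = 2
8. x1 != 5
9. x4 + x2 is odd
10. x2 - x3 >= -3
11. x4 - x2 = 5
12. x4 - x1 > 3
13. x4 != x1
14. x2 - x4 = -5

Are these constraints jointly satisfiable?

Unsatisfiable

From constraints 5 and 6, x4 = x2 = x1, so x4 = x1. But constraint 13 says x4 ≠ x1. Contradiction.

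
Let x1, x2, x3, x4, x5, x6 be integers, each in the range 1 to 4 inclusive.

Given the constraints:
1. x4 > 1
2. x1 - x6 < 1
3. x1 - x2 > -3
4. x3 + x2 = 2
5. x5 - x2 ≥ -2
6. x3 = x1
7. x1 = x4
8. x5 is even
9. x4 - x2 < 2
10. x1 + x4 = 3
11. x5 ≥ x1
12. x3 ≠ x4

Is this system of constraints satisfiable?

From constraints 6 and 7, x3 = x1 = x4, so x3 = x4. But constraint 12 says x3 ≠ x4. Contradiction.

Unsatisfiable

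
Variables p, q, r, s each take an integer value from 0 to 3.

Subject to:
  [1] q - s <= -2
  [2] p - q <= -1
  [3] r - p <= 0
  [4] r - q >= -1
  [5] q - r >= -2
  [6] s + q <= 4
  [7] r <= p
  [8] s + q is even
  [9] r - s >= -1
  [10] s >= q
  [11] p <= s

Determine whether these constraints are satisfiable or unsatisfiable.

Unsatisfiable

Constraints 1, 2, 3, and 9 give r − s ≥ -1, s − q ≥ 2, q − p ≥ 1, p − r ≥ 0.
Adding all 4 inequalities: the left sides telescope to 0, and the right sides sum to (-1) + 2 + 1 + 0 = 2. So 0 ≥ 2, which is false.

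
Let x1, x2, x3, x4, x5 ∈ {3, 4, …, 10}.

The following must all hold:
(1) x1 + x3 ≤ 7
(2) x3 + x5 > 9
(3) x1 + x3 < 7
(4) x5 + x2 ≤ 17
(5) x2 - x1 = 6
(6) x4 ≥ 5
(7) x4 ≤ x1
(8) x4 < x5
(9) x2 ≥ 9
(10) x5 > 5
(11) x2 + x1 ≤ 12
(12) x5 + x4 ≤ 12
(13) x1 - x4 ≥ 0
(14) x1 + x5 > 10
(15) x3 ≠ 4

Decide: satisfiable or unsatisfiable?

Unsatisfiable

From constraint 9: x2 ≥ 9. From constraints 6 and 7: x1 ≥ x4 ≥ 5. Hence x2 + x1 ≥ 14. But constraint 11 requires x2 + x1 ≤ 12, and 12 < 14. Contradiction.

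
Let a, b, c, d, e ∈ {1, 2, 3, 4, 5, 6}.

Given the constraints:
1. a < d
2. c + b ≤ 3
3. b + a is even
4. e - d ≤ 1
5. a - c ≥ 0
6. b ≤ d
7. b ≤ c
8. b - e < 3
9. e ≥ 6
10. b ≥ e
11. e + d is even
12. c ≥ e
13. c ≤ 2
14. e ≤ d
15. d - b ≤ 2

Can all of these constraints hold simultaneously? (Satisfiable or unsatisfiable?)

Unsatisfiable

From constraints 9 and 10: b ≥ e and e ≥ 6, so b ≥ 6. From constraints 7 and 13: b ≤ c and c ≤ 2, so b ≤ 2. But 2 < 6, so no value of b works.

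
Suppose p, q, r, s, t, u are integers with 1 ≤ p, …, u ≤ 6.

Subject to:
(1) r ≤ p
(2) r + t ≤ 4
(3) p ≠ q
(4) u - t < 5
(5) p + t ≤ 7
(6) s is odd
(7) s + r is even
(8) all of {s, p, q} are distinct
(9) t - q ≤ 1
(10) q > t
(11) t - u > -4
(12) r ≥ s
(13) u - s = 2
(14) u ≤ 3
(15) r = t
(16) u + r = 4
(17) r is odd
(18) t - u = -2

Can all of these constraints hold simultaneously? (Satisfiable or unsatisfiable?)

Take p = 6, q = 3, r = 1, s = 1, t = 1, u = 3. Then constraint 2: r + t = 2; constraint 4: u - t = 2; constraint 5: p + t = 7, and every other listed constraint is also met.

Satisfiable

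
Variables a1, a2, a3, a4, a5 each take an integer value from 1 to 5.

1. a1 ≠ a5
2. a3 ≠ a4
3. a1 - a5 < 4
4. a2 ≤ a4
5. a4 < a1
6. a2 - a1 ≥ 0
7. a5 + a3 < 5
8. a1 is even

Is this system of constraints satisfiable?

Unsatisfiable

Constraints 4, 5, and 6 give a1 ≤ a2, a2 ≤ a4, a4 < a1. Chaining: a1 ≤ a2 ≤ a4 < a1, which forces a1 < a1 — impossible.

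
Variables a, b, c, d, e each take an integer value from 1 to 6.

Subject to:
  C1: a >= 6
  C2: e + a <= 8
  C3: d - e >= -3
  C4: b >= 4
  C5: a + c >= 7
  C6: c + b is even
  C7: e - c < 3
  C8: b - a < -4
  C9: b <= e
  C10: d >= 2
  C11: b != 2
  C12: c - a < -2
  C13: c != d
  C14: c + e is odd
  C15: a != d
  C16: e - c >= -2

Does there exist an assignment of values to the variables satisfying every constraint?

Unsatisfiable

From constraints 4 and 9: e ≥ b ≥ 4. From constraint 1: a ≥ 6. Hence e + a ≥ 10. But constraint 2 requires e + a ≤ 8, and 8 < 10. Contradiction.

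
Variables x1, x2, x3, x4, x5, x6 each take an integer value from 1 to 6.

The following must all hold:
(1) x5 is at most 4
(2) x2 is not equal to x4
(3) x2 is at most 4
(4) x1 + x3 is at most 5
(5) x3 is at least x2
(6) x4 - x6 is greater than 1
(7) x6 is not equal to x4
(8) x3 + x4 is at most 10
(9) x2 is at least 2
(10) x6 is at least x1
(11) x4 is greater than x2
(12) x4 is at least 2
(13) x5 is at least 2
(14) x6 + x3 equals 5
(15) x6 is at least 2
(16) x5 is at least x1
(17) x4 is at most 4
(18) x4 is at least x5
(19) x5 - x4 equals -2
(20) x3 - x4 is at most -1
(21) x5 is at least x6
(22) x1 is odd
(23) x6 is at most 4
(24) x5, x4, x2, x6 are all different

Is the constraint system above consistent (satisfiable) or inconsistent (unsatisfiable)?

Constraints 1, 3, 9, 12, 13, 15, 17, and 23 confine each of x5, x4, x2, x6 to the 3 values {2, …, 4}.
Constraint 24 requires all 4 of them to be distinct, but only 3 values are available — impossible by the pigeonhole principle.

Unsatisfiable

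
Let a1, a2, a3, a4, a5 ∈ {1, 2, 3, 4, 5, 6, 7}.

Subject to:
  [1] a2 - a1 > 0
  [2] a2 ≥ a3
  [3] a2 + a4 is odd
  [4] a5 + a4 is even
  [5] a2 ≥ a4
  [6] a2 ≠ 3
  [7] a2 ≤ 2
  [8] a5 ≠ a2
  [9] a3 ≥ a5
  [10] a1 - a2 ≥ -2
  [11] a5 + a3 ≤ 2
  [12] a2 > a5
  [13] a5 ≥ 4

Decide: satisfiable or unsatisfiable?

Unsatisfiable

From constraints 9 and 13: a3 ≥ a5 and a5 ≥ 4, so a3 ≥ 4. From constraints 2 and 7: a3 ≤ a2 and a2 ≤ 2, so a3 ≤ 2. But 2 < 4, so no value of a3 works.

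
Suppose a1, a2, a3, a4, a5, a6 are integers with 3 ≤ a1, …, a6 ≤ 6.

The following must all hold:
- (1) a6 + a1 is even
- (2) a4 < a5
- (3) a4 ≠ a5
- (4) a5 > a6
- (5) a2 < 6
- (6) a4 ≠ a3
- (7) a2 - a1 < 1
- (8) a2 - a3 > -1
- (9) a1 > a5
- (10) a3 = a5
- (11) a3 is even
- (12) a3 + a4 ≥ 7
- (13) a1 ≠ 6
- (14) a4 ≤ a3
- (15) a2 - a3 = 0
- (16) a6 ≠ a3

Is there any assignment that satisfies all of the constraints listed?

Satisfiable

Take a1 = 5, a2 = 4, a3 = 4, a4 = 3, a5 = 4, a6 = 3. Then constraint 7: a2 - a1 = -1; constraint 8: a2 - a3 = 0; constraint 12: a3 + a4 = 7, and every other listed constraint is also met.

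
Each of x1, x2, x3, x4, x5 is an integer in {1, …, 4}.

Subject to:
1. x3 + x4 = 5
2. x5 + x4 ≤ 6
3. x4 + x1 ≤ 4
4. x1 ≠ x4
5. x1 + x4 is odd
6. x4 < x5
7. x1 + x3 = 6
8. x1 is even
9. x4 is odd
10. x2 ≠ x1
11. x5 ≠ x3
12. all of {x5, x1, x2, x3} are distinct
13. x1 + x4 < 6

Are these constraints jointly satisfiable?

Try x1 = 2, x2 = 1, x3 = 4, x4 = 1, x5 = 3.
Check constraint 1: x3 + x4 = 5; constraint 2: x5 + x4 = 4; constraint 3: x4 + x1 = 3. The remaining constraints are straightforward to verify.

Satisfiable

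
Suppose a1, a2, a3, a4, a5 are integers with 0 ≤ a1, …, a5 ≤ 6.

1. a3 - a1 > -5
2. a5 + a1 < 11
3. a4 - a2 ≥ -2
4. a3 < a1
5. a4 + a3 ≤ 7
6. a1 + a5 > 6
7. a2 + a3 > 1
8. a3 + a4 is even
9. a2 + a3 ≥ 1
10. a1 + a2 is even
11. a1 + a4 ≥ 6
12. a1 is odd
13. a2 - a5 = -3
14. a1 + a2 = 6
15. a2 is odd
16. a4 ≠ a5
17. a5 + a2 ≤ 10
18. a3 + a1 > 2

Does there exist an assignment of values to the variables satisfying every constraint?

Satisfiable

Take a1 = 3, a2 = 3, a3 = 0, a4 = 4, a5 = 6. Then constraint 1: a3 - a1 = -3; constraint 2: a5 + a1 = 9; constraint 3: a4 - a2 = 1, and every other listed constraint is also met.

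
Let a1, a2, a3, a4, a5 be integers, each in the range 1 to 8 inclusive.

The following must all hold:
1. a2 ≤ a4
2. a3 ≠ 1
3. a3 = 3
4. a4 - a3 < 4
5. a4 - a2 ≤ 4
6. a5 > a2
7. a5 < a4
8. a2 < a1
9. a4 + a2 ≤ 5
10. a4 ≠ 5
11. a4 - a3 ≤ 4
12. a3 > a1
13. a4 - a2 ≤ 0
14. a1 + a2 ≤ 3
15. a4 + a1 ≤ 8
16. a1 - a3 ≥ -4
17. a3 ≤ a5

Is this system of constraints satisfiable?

Unsatisfiable

Constraints 7, 8, 12, 13, and 17 give a3 ≤ a5, a5 < a4, a4 ≤ a2, a2 < a1, a1 < a3. Chaining: a3 ≤ a5 < a4 ≤ a2 < a1 < a3, which forces a3 < a3 — impossible.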